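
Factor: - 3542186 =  - 2^1*1771093^1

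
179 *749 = 134071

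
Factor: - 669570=- 2^1*3^1*5^1*11^1 * 2029^1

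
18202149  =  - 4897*( -3717) 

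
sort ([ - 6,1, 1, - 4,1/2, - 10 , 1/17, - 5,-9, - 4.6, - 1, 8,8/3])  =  [-10,- 9, - 6, - 5, - 4.6, - 4, - 1, 1/17, 1/2 , 1, 1, 8/3 , 8]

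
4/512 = 1/128 = 0.01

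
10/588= 5/294 = 0.02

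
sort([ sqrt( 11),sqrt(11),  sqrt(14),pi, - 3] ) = [ - 3,pi,sqrt( 11), sqrt( 11 ),sqrt( 14 )]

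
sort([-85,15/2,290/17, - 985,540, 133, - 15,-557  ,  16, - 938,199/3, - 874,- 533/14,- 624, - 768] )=[ - 985,-938, - 874, - 768, - 624, - 557,-85, - 533/14,  -  15,15/2,16, 290/17 , 199/3, 133 , 540 ] 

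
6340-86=6254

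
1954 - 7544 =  - 5590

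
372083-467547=- 95464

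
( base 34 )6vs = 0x1f52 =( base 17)1ACB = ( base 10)8018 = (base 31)8AK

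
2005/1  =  2005 = 2005.00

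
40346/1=40346  =  40346.00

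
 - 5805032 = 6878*( - 844 )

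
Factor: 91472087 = 7^1*17^1*211^1*3643^1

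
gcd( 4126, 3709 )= 1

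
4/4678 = 2/2339 = 0.00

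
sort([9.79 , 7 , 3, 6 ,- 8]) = [ - 8,  3, 6 , 7, 9.79 ]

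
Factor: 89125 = 5^3*23^1  *31^1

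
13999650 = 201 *69650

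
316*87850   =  27760600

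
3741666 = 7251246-3509580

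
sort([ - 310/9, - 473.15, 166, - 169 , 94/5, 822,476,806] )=[  -  473.15, - 169, - 310/9,94/5,166,476, 806,822]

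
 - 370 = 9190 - 9560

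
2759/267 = 31/3 = 10.33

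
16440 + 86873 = 103313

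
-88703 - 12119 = -100822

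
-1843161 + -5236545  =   - 7079706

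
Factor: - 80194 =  - 2^1*101^1*397^1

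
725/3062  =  725/3062 = 0.24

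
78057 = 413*189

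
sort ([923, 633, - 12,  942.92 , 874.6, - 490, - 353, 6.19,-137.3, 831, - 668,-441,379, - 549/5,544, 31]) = [ - 668, - 490, - 441, - 353, - 137.3, - 549/5,-12,6.19, 31,379, 544,633,831, 874.6, 923,942.92 ] 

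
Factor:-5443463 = -1879^1*2897^1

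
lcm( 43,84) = 3612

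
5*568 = 2840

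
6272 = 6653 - 381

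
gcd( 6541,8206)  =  1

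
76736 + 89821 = 166557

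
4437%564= 489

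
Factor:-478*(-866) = 413948=2^2*239^1*433^1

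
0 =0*87671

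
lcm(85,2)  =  170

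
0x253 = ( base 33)I1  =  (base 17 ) 210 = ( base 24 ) 10j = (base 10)595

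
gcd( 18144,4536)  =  4536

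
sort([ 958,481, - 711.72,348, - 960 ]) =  [ - 960, - 711.72,348,481,958]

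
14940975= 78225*191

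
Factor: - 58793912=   -  2^3*7349239^1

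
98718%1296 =222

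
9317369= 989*9421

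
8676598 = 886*9793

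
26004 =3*8668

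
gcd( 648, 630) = 18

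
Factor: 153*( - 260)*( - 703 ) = 27965340 = 2^2*3^2*5^1*13^1 * 17^1*19^1*37^1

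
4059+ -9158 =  - 5099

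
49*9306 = 455994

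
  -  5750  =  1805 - 7555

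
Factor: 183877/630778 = 2^ ( - 1)*183877^1*315389^ (  -  1 ) 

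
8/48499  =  8/48499 = 0.00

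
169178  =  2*84589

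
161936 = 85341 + 76595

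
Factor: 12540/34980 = 19/53 = 19^1*53^( - 1 )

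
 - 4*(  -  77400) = 309600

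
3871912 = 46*84172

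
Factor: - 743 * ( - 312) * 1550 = 2^4*3^1*5^2*13^1*31^1 * 743^1 = 359314800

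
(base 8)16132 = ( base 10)7258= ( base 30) 81S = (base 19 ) 1120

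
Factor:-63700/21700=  - 91/31  =  - 7^1*13^1*31^(- 1)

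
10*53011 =530110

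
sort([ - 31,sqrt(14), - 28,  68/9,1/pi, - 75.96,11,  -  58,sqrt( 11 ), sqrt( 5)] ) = [ - 75.96, - 58, - 31, - 28,1/pi, sqrt( 5 ),sqrt(11), sqrt( 14 ),68/9, 11 ] 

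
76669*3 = 230007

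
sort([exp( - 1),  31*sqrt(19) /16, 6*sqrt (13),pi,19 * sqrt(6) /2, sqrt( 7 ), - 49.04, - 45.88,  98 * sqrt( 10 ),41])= [ - 49.04, - 45.88,  exp( - 1 ), sqrt ( 7 ), pi,31*sqrt (19)/16, 6* sqrt( 13 ), 19*sqrt(6)/2,  41,98*sqrt(10)]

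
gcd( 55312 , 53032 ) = 8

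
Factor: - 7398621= - 3^7  *17^1*199^1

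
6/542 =3/271 = 0.01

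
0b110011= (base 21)29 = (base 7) 102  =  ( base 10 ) 51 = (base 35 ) 1g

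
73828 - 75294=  - 1466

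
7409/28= 7409/28 = 264.61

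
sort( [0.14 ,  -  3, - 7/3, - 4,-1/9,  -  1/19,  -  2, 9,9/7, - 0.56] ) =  [  -  4, - 3, - 7/3 , - 2 ,-0.56,  -  1/9,  -  1/19,  0.14,9/7,9]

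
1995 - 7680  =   - 5685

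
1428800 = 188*7600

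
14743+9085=23828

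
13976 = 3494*4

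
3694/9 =3694/9 = 410.44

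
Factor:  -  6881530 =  - 2^1*5^1 *83^1*8291^1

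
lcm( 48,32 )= 96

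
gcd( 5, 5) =5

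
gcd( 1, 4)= 1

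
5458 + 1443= 6901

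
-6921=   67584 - 74505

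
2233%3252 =2233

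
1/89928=1/89928=0.00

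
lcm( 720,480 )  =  1440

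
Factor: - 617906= - 2^1*521^1*593^1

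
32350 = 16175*2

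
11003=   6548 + 4455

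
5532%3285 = 2247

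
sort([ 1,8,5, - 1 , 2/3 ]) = [ - 1,2/3 , 1,5,8 ]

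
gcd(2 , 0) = 2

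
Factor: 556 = 2^2*139^1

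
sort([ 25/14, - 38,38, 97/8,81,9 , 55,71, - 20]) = [ - 38, - 20, 25/14,9, 97/8 , 38,55, 71,81 ] 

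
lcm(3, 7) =21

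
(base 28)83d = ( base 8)14341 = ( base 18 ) 11BF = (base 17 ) 150B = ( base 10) 6369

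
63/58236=21/19412= 0.00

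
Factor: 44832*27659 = 2^5*3^1 * 17^1*467^1*1627^1 = 1240008288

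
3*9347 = 28041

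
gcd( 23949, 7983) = 7983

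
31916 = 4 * 7979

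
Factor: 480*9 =4320 = 2^5*3^3 * 5^1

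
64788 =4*16197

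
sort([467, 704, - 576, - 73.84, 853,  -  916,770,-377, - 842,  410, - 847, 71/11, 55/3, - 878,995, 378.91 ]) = [ - 916, - 878, - 847, - 842, -576, - 377, - 73.84  ,  71/11, 55/3,378.91,410, 467, 704 , 770, 853,995] 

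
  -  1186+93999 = 92813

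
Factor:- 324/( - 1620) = 5^( - 1 ) = 1/5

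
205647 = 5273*39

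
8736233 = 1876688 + 6859545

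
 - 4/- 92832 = 1/23208 = 0.00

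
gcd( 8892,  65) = 13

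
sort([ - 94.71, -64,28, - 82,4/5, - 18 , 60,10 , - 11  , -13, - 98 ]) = [  -  98, - 94.71, -82, - 64,-18,- 13,- 11, 4/5,10, 28,60]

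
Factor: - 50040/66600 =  -139/185 = - 5^( - 1) * 37^ ( - 1)*139^1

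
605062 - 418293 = 186769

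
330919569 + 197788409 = 528707978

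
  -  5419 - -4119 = - 1300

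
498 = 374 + 124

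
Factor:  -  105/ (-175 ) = 3/5  =  3^1 * 5^(-1 )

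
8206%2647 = 265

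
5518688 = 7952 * 694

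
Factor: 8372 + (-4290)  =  4082 = 2^1 * 13^1*157^1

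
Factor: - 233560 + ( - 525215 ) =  - 758775= - 3^1*5^2 * 67^1*151^1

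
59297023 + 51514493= 110811516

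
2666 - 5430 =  - 2764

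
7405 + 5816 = 13221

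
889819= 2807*317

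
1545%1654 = 1545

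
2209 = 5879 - 3670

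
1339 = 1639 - 300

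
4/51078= 2/25539 = 0.00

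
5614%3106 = 2508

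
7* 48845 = 341915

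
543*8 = 4344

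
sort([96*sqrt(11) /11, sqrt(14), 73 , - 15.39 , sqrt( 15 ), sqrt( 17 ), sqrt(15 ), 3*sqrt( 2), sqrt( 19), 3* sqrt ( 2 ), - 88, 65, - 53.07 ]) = [ - 88, - 53.07 , - 15.39, sqrt (14) , sqrt (15 ), sqrt(15), sqrt (17),3* sqrt(2), 3 * sqrt(2 ),  sqrt ( 19), 96*sqrt ( 11 )/11, 65, 73] 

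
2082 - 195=1887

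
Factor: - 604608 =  - 2^6 *3^1*47^1*67^1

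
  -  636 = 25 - 661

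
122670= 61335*2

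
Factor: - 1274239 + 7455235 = 2^2 * 3^1*17^1*41^1*739^1 = 6180996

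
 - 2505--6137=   3632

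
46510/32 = 1453 + 7/16 = 1453.44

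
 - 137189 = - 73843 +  - 63346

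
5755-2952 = 2803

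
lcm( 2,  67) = 134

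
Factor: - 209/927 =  -3^( - 2)  *11^1*19^1*103^ ( - 1)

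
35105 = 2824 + 32281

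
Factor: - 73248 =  - 2^5*3^1*7^1 * 109^1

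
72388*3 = 217164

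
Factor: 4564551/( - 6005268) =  - 2^( - 2) *3^( - 1)*17^1 * 107^( - 1)*1559^( - 1)*89501^1 = -  1521517/2001756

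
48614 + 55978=104592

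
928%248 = 184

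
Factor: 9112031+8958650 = 18070681^1 = 18070681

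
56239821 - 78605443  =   - 22365622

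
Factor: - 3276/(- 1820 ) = 3^2*5^( - 1) = 9/5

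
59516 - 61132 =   -  1616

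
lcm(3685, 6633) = 33165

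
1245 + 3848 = 5093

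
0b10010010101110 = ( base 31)9ns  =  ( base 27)cnl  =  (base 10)9390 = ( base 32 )95e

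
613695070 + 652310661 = 1266005731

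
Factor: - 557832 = -2^3*3^1*11^1*2113^1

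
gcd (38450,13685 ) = 5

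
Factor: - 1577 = -19^1*83^1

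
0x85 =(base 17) 7E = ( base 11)111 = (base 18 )77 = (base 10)133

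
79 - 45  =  34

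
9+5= 14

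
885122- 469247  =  415875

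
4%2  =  0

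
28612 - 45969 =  - 17357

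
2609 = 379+2230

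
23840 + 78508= 102348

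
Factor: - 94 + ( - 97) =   -  191 = - 191^1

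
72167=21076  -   - 51091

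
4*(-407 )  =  -1628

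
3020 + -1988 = 1032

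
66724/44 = 16681/11=1516.45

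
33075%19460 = 13615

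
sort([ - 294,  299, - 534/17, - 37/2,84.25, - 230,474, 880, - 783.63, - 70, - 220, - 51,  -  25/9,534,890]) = [ - 783.63 ,  -  294, - 230, - 220, - 70 , - 51, - 534/17, - 37/2, - 25/9, 84.25, 299,474,  534,880, 890]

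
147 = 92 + 55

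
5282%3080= 2202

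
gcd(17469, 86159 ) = 1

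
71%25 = 21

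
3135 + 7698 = 10833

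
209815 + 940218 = 1150033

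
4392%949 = 596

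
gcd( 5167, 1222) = 1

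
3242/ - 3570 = -1 + 164/1785 = - 0.91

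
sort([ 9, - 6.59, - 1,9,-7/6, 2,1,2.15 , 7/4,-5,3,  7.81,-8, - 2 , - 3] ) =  [ - 8, - 6.59,-5,-3, - 2, - 7/6,-1,1,7/4,2, 2.15,3, 7.81,9,9 ] 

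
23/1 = 23 =23.00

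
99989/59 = 1694 + 43/59 = 1694.73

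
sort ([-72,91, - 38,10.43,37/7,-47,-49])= [ - 72, - 49,  -  47, - 38,37/7,10.43, 91]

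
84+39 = 123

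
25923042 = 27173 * 954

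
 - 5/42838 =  - 1 + 42833/42838 = - 0.00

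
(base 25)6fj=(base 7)15040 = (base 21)987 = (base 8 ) 10060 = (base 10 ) 4144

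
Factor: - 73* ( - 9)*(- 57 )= -3^3*19^1*73^1 = - 37449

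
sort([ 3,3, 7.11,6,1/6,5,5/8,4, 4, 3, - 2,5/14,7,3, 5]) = [ - 2, 1/6 , 5/14,5/8,  3, 3,3, 3 , 4, 4, 5,5, 6, 7  ,  7.11 ] 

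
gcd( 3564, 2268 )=324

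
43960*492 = 21628320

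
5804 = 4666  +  1138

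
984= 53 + 931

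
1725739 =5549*311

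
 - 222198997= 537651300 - 759850297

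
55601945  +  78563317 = 134165262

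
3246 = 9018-5772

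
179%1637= 179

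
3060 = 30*102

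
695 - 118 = 577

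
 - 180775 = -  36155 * 5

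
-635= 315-950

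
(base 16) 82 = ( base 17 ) 7B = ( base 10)130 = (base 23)5F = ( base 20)6a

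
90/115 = 18/23 = 0.78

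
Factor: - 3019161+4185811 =1166650 = 2^1*5^2 *23333^1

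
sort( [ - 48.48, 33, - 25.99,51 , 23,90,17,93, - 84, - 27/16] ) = [ - 84, - 48.48, - 25.99,-27/16, 17, 23,33 , 51,90,93 ]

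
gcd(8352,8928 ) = 288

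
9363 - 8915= 448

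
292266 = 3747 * 78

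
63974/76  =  841  +  29/38 =841.76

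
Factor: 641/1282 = 2^ ( - 1) = 1/2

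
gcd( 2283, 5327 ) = 761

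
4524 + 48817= 53341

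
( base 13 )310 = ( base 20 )160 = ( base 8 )1010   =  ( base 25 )KK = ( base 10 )520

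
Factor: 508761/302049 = 3^( - 1 )*113^( - 1)*571^1 = 571/339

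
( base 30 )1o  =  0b110110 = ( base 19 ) 2G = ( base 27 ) 20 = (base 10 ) 54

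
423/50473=423/50473 =0.01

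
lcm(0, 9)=0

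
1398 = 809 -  - 589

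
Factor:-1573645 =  - 5^1*347^1*907^1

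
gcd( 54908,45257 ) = 1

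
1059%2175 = 1059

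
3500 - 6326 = -2826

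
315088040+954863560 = 1269951600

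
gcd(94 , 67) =1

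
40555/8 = 5069 + 3/8 = 5069.38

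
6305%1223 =190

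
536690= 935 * 574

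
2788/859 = 2788/859 = 3.25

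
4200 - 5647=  - 1447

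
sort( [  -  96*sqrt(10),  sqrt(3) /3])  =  [ - 96*sqrt(10), sqrt( 3)/3 ]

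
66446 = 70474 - 4028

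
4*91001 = 364004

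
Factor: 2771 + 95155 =2^1 * 3^1*19^1 * 859^1  =  97926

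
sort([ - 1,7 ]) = [-1,7] 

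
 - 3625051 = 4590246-8215297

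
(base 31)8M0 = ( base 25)d9k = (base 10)8370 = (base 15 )2730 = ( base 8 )20262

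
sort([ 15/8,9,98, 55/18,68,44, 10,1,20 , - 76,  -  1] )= [ -76,  -  1,  1,15/8,55/18, 9,10,20,44,68, 98 ]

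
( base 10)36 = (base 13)2a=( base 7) 51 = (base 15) 26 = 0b100100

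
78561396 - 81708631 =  - 3147235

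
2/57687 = 2/57687 = 0.00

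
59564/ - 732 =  - 82+115/183 = - 81.37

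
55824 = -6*( - 9304 ) 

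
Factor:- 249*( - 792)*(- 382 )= - 75333456 =- 2^4*3^3* 11^1*83^1 * 191^1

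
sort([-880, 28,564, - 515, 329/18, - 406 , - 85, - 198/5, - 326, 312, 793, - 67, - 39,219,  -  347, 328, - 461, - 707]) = [ - 880, - 707, - 515, - 461, - 406 , -347, - 326 , - 85, - 67, - 198/5, - 39, 329/18, 28, 219 , 312, 328, 564, 793]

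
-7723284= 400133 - 8123417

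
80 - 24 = 56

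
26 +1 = 27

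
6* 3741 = 22446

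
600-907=- 307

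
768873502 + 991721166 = 1760594668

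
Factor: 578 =2^1*17^2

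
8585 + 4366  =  12951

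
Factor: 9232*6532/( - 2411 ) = -2^6*23^1 * 71^1*577^1 * 2411^( - 1) = - 60303424/2411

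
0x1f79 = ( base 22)ge5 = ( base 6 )101145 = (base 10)8057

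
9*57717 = 519453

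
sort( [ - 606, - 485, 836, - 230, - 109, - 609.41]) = [ - 609.41,-606,- 485 , -230, - 109,836 ] 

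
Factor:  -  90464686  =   - 2^1 * 13^2*267647^1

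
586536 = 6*97756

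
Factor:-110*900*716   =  -2^5*3^2*5^3*11^1*179^1 = - 70884000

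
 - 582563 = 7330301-7912864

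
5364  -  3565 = 1799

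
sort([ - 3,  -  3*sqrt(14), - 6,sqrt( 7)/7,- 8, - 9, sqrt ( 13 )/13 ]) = [- 3*sqrt( 14),  -  9, -8, - 6, - 3, sqrt (13)/13,sqrt( 7)/7 ]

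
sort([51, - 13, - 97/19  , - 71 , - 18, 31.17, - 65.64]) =[ - 71, - 65.64, - 18, - 13 , - 97/19,31.17,51 ] 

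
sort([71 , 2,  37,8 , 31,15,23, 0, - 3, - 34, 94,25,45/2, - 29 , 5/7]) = [ - 34, - 29, - 3,0,5/7, 2,8,15, 45/2, 23,25,31,37,71,94]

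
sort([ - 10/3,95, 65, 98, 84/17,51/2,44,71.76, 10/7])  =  [ - 10/3, 10/7, 84/17,  51/2, 44, 65, 71.76, 95, 98] 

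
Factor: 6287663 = 2459^1*2557^1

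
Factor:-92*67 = -6164 = -  2^2 * 23^1 * 67^1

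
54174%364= 302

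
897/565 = 1 + 332/565  =  1.59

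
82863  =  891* 93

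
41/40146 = 41/40146  =  0.00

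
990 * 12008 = 11887920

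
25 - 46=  -21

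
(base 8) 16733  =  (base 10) 7643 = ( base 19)1235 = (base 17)197A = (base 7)31166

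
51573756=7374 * 6994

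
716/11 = 716/11 = 65.09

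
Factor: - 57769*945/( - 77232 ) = 2^( - 4)*3^2*5^1*7^1*41^1 * 1409^1*1609^( - 1) = 18197235/25744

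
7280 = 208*35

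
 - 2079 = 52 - 2131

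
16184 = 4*4046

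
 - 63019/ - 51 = 3707/3 = 1235.67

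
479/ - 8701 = -1 + 8222/8701 = - 0.06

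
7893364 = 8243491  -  350127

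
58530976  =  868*67432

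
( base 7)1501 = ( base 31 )J0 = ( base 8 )1115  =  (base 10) 589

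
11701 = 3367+8334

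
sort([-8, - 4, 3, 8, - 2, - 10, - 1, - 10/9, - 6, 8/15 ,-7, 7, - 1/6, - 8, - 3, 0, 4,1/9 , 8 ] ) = [ - 10,  -  8, - 8, - 7, - 6, - 4, - 3,-2, - 10/9,-1, - 1/6, 0, 1/9, 8/15, 3, 4, 7, 8, 8 ]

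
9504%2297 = 316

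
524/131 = 4 =4.00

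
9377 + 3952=13329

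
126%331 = 126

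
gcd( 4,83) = 1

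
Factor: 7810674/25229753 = 2^1*3^1*31^( - 1) * 813863^ (- 1 )*1301779^1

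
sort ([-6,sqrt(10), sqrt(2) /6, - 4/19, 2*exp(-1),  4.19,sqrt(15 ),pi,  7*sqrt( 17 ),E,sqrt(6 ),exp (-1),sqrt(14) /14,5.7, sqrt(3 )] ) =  [ - 6, - 4/19,sqrt(2) /6, sqrt(14) /14,exp( - 1), 2 * exp ( - 1),  sqrt(3), sqrt(6 ),E,pi,sqrt(10),sqrt( 15), 4.19,5.7 , 7*sqrt(17) ] 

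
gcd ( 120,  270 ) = 30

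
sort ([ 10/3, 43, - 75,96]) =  [ - 75, 10/3,43, 96 ] 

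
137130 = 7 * 19590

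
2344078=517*4534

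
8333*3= 24999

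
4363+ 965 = 5328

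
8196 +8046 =16242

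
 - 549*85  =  - 46665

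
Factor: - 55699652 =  - 2^2*23^1  *37^1 * 16363^1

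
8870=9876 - 1006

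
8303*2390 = 19844170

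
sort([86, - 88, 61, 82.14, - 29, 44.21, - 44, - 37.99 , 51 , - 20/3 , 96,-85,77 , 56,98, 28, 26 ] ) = [ - 88,  -  85, - 44 , - 37.99, - 29,-20/3,26 , 28, 44.21, 51, 56,61,77,  82.14,  86,96,98] 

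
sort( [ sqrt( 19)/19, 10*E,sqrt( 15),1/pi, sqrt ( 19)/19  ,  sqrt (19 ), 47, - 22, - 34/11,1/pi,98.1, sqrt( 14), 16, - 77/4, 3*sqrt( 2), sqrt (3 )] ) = [ - 22, - 77/4, - 34/11, sqrt(19) /19,sqrt(19) /19, 1/pi,1/pi, sqrt(3 ),sqrt ( 14), sqrt(15 ), 3*sqrt(2), sqrt(19 ),16,10*E, 47,98.1] 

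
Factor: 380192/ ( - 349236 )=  - 872/801=- 2^3*3^(-2)* 89^( - 1)*109^1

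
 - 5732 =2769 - 8501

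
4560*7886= 35960160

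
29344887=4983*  5889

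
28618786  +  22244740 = 50863526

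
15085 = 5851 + 9234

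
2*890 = 1780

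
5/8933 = 5/8933 =0.00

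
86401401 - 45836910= 40564491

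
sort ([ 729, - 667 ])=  [ - 667 , 729 ] 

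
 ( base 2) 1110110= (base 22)58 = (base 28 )46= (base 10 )118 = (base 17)6G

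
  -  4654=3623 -8277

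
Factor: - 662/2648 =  - 2^( - 2)= -1/4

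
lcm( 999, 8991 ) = 8991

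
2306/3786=1153/1893 = 0.61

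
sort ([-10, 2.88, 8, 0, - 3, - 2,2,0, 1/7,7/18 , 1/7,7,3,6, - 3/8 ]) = [-10, - 3,-2, - 3/8, 0,0,1/7, 1/7,7/18,2 , 2.88,3 , 6,7,8 ]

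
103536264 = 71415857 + 32120407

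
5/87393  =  5/87393 = 0.00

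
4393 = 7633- 3240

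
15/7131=5/2377 =0.00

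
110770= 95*1166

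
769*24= 18456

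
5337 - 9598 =-4261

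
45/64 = 45/64 = 0.70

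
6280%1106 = 750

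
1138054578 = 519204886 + 618849692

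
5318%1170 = 638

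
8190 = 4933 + 3257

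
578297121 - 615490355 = - 37193234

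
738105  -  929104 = - 190999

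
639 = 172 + 467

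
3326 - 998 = 2328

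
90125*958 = 86339750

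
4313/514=4313/514 = 8.39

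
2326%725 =151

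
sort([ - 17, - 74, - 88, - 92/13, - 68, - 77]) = [-88, - 77 , - 74, - 68, -17 , - 92/13]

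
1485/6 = 247  +  1/2=   247.50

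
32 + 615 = 647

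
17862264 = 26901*664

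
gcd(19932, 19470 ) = 66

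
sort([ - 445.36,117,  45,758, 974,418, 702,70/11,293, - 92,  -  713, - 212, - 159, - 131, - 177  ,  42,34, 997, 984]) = [ - 713, - 445.36, - 212,-177, - 159, - 131,-92 , 70/11,34,42,45, 117, 293,  418,702,758,974, 984,997] 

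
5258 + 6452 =11710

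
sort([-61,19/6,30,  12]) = [-61,  19/6,12,30]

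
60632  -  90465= - 29833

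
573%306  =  267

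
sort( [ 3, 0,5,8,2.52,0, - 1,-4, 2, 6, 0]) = [ - 4, - 1, 0 , 0  ,  0 , 2 , 2.52,  3,5,6, 8 ]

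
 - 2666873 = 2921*( - 913 )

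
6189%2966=257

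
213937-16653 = 197284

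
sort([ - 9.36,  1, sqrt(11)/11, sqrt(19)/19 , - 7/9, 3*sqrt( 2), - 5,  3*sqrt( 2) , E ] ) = [ - 9.36 ,  -  5,- 7/9,sqrt (19 ) /19, sqrt( 11) /11 , 1, E,3*sqrt( 2) , 3*sqrt(2 ) ]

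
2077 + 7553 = 9630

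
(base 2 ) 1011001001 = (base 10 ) 713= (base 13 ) 42B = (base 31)N0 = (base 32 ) M9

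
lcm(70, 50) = 350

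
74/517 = 74/517= 0.14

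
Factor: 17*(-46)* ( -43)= 2^1*17^1*23^1*43^1 = 33626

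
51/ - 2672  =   - 1 + 2621/2672 = - 0.02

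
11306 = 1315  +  9991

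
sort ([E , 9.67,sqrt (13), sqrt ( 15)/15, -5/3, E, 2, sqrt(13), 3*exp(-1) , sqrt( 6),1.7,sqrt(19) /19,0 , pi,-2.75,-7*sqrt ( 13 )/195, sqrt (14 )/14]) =[  -  2.75 ,-5/3,  -  7*sqrt(13)/195, 0,  sqrt(19) /19, sqrt( 15) /15,sqrt( 14)/14 , 3*exp( - 1 ),1.7, 2,sqrt( 6),E, E,pi, sqrt( 13), sqrt(13 ), 9.67] 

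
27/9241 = 27/9241 =0.00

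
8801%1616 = 721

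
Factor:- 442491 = - 3^1*7^1*19^1 * 1109^1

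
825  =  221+604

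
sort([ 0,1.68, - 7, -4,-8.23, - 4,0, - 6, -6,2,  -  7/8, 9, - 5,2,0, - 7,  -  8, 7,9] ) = [-8.23,-8, - 7  , - 7, - 6, - 6, - 5,-4,-4,  -  7/8, 0, 0,0,1.68, 2, 2 , 7, 9, 9 ] 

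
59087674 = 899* 65726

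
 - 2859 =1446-4305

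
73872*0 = 0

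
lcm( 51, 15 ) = 255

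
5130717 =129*39773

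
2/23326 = 1/11663 = 0.00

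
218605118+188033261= 406638379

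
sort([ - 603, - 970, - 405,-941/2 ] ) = [-970,-603, - 941/2, - 405]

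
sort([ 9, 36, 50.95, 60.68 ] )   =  [9, 36, 50.95,  60.68 ]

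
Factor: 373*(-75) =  - 27975=- 3^1*5^2*373^1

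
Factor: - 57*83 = - 3^1 *19^1*83^1 =-4731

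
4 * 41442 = 165768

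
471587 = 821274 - 349687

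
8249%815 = 99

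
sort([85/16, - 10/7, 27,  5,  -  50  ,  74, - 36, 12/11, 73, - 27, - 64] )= [ - 64, - 50, - 36, - 27,-10/7 , 12/11, 5, 85/16, 27,73,74] 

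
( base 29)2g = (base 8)112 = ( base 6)202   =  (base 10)74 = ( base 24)32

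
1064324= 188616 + 875708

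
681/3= 227 = 227.00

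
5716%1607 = 895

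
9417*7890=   74300130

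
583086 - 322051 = 261035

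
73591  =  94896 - 21305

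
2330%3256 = 2330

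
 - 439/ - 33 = 439/33 = 13.30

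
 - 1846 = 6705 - 8551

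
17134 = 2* 8567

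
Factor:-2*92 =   -  2^3*23^1=- 184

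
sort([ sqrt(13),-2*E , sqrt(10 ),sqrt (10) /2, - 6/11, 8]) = [ - 2*E, - 6/11, sqrt(10 )/2,sqrt (10 ) , sqrt( 13),8 ] 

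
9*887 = 7983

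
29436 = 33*892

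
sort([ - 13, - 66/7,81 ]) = [ - 13, - 66/7, 81 ] 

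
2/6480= 1/3240=0.00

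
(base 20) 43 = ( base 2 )1010011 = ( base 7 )146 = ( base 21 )3K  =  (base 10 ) 83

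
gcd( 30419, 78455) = 1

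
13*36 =468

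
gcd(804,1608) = 804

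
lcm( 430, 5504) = 27520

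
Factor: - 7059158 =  - 2^1*  307^1 * 11497^1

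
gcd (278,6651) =1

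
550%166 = 52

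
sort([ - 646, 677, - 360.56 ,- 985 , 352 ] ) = [-985, - 646 , - 360.56, 352 , 677]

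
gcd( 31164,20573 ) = 7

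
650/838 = 325/419 = 0.78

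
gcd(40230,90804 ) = 6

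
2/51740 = 1/25870 = 0.00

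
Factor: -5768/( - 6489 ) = 8/9 = 2^3*3^ ( - 2 ) 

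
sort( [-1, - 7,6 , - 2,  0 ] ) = [ - 7,-2, - 1,0,6] 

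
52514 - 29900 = 22614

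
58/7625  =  58/7625 = 0.01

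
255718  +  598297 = 854015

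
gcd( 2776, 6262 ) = 2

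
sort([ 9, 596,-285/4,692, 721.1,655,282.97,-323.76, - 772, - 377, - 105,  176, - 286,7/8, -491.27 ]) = [-772,-491.27, - 377,- 323.76,-286,- 105, - 285/4,7/8 , 9, 176, 282.97, 596, 655,692 , 721.1]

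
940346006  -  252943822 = 687402184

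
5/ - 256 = -5/256=- 0.02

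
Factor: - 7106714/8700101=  - 2^1* 17^1*103^( -1)*84467^ ( - 1)*209021^1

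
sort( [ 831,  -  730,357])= [ -730,357 , 831 ]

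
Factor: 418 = 2^1*11^1*19^1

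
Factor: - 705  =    -  3^1 * 5^1*47^1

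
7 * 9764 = 68348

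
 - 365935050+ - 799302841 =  - 1165237891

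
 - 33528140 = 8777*( - 3820 ) 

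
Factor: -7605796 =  - 2^2* 11^1*172859^1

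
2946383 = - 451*(-6533 )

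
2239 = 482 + 1757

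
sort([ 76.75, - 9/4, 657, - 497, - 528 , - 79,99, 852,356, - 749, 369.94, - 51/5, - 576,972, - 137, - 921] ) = [ - 921, - 749 , - 576, - 528, - 497, - 137, -79 ,-51/5, - 9/4,76.75,  99,356,369.94, 657, 852,972]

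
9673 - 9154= 519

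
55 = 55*1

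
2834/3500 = 1417/1750 =0.81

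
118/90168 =59/45084 = 0.00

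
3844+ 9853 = 13697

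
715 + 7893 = 8608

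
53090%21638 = 9814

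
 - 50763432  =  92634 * ( - 548)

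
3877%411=178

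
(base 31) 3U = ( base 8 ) 173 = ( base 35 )3I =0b1111011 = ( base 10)123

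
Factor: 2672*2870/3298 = 3834320/1649 = 2^4*5^1*7^1* 17^(  -  1)*41^1 * 97^(-1 ) * 167^1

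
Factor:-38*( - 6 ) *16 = 2^6*3^1*19^1= 3648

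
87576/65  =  87576/65 = 1347.32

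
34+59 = 93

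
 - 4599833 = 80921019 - 85520852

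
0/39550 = 0  =  0.00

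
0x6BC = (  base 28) 25g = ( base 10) 1724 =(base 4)122330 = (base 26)2E8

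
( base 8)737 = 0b111011111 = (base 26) ib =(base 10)479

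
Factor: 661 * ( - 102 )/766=-3^1 * 17^1*383^( - 1 )*661^1 = - 33711/383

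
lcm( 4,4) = 4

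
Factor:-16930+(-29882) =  - 46812 = - 2^2*3^1*47^1*83^1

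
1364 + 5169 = 6533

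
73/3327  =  73/3327 = 0.02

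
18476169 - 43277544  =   - 24801375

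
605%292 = 21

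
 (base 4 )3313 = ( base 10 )247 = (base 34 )79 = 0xF7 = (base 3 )100011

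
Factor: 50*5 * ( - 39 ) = -2^1*3^1*5^3 *13^1 = - 9750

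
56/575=56/575 =0.10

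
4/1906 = 2/953  =  0.00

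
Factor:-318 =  - 2^1*3^1 *53^1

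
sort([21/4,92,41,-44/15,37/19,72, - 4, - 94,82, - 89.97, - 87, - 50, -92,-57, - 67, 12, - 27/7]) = [-94 ,-92, - 89.97, - 87, -67, -57, - 50, - 4, - 27/7,  -  44/15,37/19,21/4,  12,41,72,82, 92 ] 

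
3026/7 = 432 + 2/7 = 432.29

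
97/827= 97/827=0.12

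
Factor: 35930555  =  5^1 *41^1*  53^1*3307^1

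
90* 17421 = 1567890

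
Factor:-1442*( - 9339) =2^1*3^1*7^1*11^1*103^1*283^1 = 13466838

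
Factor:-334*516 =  - 2^3*3^1 * 43^1 * 167^1 = - 172344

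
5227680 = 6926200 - 1698520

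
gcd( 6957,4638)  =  2319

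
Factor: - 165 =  - 3^1*5^1 *11^1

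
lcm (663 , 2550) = 33150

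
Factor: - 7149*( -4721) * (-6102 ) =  - 205945117758 = - 2^1*3^4*113^1 * 2383^1*4721^1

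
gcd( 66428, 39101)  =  1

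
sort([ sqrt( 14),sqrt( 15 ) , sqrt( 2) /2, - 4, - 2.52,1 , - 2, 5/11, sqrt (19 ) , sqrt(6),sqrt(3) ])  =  [  -  4, - 2.52, - 2 , 5/11,sqrt(2)/2, 1,sqrt( 3 ), sqrt(6 ), sqrt( 14), sqrt(15),sqrt( 19 )]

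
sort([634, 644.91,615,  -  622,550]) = [- 622, 550, 615,634,644.91]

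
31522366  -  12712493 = 18809873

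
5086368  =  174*29232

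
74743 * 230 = 17190890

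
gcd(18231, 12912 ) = 3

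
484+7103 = 7587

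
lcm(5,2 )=10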